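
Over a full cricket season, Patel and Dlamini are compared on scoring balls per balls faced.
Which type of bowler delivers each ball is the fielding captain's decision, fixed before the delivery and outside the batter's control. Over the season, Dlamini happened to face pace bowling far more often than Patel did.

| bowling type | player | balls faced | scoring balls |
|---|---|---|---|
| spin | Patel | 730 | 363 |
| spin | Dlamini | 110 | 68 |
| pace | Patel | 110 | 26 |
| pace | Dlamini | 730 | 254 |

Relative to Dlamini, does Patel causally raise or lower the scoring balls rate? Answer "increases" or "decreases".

The stratified and pooled comparisons disagree (Dlamini wins within each bowling type; Patel wins overall), so the answer turns on the causal role of bowling type.
Since bowling type is a pre-existing factor (not a product of the player) and it affects the outcome on its own, it is a confounder. The stratified rates, not the pooled rate, identify the causal effect.
Within each level — spin: 49.7% vs 61.8%; pace: 23.6% vs 34.8% — Dlamini is higher every time.

decreases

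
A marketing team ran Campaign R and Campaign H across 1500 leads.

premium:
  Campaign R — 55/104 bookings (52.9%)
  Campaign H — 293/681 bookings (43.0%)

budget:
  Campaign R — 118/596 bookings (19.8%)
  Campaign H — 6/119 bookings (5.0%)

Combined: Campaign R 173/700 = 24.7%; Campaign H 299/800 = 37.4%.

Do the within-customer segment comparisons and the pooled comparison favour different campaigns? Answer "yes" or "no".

Within each customer segment level (premium 52.9% vs 43.0%; budget 19.8% vs 5.0%), Campaign R has the higher rate every time. Pooled: 24.7% vs 37.4% — Campaign H has the higher rate overall. The two comparisons disagree.

yes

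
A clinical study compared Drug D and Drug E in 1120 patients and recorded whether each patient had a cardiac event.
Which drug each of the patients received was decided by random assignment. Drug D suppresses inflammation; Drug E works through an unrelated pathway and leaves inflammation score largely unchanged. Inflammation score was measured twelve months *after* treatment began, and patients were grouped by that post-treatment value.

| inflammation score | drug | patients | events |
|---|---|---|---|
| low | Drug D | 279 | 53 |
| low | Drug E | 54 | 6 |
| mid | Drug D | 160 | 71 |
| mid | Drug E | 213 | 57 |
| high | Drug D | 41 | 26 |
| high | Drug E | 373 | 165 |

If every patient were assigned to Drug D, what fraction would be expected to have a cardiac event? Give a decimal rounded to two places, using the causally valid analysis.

The stratified and pooled comparisons disagree (Drug E wins within each inflammation score; Drug D wins overall), so the answer turns on the causal role of inflammation score.
Inflammation score here is a post-treatment variable shaped by the drug; conditioning on it would introduce bias rather than remove it. The overall comparison is the causal one.
So P(outcome | do(Drug D)) is just the pooled rate for Drug D: 150/480 = 0.312.

0.31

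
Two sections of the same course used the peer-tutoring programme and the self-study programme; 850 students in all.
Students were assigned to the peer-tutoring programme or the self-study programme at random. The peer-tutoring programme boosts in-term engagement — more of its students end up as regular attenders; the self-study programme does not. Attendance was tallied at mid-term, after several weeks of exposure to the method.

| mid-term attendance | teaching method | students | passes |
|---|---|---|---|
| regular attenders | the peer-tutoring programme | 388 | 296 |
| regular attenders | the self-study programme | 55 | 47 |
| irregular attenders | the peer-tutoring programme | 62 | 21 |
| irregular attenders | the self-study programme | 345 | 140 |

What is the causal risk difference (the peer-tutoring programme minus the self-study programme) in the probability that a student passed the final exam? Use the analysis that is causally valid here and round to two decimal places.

+0.24

Mid-term attendance is downstream of the teaching method. One should not condition on a consequence of treatment, so the overall rates are the right comparison.
The causal difference is the pooled difference: 0.704 − 0.468 = +0.237.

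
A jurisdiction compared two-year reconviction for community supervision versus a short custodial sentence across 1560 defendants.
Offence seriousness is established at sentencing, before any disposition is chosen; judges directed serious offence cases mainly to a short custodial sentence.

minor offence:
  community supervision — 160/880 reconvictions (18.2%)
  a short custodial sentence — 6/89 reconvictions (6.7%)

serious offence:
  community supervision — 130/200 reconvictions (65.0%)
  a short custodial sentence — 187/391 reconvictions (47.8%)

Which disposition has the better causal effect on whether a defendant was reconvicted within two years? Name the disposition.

a short custodial sentence

Within every offence seriousness level a short custodial sentence has the lower rate, yet pooled community supervision does — Simpson's reversal.
Here offence seriousness is a common cause — it drives both which disposition a case falls under and the outcome. The crude comparison mixes populations; the stratum-specific rates are the causally relevant ones.
Within each level — minor offence: 18.2% vs 6.7%; serious offence: 65.0% vs 47.8% — a short custodial sentence is lower every time.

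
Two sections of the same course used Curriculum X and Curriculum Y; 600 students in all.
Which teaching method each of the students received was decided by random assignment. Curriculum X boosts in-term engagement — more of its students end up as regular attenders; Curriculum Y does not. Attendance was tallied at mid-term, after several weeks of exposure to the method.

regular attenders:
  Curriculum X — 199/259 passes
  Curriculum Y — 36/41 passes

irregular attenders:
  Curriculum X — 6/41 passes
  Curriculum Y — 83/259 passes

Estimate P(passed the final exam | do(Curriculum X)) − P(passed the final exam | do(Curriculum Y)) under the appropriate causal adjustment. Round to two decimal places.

+0.29

Within every mid-term attendance level Curriculum Y has the higher rate, yet pooled Curriculum X does — Simpson's reversal.
Mid-term attendance lies on the pathway teaching method → mid-term attendance → outcome, so adjusting for it blocks the indirect effect. For the total causal effect of teaching method, use the unadjusted pooled rates.
The causal difference is the pooled difference: 0.683 − 0.397 = +0.287.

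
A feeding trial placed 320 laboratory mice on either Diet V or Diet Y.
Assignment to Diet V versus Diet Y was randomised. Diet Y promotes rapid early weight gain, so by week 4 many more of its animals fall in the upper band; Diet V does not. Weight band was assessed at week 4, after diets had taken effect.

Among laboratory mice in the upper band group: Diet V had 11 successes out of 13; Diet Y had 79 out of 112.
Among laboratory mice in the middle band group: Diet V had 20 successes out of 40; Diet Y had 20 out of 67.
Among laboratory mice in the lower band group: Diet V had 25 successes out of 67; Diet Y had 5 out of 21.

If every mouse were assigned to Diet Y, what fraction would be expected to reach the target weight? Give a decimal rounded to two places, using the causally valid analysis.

0.52

Week-4 weight band is downstream of the diet. One should not condition on a consequence of treatment, so the overall rates are the right comparison.
So P(outcome | do(Diet Y)) is just the pooled rate for Diet Y: 104/200 = 0.520.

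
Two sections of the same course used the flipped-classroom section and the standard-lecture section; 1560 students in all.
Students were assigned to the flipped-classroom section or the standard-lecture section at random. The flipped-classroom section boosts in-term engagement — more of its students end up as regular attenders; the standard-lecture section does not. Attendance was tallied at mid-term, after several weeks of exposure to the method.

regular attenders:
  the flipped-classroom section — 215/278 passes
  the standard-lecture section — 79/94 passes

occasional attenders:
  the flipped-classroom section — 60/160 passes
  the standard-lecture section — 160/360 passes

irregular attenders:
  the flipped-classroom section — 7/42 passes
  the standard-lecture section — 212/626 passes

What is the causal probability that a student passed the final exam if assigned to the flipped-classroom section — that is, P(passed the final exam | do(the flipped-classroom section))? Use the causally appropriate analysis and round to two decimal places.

0.59

Mid-term attendance lies on the pathway teaching method → mid-term attendance → outcome, so adjusting for it blocks the indirect effect. For the total causal effect of teaching method, use the unadjusted pooled rates.
So P(outcome | do(the flipped-classroom section)) is just the pooled rate for the flipped-classroom section: 282/480 = 0.588.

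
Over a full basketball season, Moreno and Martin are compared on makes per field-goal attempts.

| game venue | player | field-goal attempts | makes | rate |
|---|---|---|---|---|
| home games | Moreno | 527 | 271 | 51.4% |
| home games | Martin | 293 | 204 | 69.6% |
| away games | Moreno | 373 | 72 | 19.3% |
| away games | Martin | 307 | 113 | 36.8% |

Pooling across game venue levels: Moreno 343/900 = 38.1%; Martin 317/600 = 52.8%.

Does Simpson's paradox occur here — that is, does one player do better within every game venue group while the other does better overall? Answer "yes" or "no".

Within each game venue level (home games 51.4% vs 69.6%; away games 19.3% vs 36.8%), Martin has the higher rate every time. Pooled: 38.1% vs 52.8% — Martin has the higher rate overall. They agree.

no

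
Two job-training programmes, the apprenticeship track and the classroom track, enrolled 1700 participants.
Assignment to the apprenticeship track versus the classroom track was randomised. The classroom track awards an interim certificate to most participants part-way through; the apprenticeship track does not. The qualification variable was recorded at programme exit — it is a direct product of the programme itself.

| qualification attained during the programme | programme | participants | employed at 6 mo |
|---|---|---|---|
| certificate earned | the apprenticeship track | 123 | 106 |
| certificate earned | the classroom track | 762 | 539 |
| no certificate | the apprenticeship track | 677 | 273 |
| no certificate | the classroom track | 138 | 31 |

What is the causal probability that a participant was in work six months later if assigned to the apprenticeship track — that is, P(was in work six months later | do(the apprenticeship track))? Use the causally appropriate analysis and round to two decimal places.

0.47

Because the programme influences qualification attained during the programme, qualification attained during the programme is a post-treatment mediator, not a confounder. Stratifying on it would bias the estimate; the causal effect is the crude pooled difference.
So P(outcome | do(the apprenticeship track)) is just the pooled rate for the apprenticeship track: 379/800 = 0.474.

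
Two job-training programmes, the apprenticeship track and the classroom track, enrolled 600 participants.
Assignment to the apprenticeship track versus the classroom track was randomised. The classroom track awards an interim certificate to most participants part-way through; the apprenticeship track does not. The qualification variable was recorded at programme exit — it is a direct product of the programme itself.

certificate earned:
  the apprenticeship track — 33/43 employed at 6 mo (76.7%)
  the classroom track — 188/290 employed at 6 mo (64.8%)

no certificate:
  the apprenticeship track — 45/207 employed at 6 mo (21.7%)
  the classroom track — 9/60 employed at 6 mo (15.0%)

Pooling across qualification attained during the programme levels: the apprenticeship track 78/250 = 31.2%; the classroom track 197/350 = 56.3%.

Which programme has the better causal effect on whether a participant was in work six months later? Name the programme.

The stratified and pooled comparisons disagree (the apprenticeship track wins within each qualification attained during the programme; the classroom track wins overall), so the answer turns on the causal role of qualification attained during the programme.
Qualification attained during the programme lies on the pathway programme → qualification attained during the programme → outcome, so adjusting for it blocks the indirect effect. For the total causal effect of programme, use the unadjusted pooled rates.
Pooled: the apprenticeship track 31.2% vs the classroom track 56.3%; the classroom track is higher overall.

the classroom track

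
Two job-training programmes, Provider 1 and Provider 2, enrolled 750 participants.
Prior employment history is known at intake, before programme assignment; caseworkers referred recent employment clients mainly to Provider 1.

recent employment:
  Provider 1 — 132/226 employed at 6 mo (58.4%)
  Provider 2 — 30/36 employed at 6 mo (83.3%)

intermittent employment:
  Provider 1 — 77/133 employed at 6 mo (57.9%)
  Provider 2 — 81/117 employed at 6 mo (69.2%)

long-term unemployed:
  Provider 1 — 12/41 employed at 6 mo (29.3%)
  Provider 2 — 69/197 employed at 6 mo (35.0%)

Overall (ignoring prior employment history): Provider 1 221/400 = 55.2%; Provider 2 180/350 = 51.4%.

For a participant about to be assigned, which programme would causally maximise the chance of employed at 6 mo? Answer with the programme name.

Provider 2

Provider 2 is higher inside every prior employment history stratum but Provider 1 is higher in aggregate. Whether to stratify depends on how prior employment history relates to the programme.
Here prior employment history is a common cause — it drives both which programme a case falls under and the outcome. The crude comparison mixes populations; the stratum-specific rates are the causally relevant ones.
Within each level — recent employment: 58.4% vs 83.3%; intermittent employment: 57.9% vs 69.2%; long-term unemployed: 29.3% vs 35.0% — Provider 2 is higher every time.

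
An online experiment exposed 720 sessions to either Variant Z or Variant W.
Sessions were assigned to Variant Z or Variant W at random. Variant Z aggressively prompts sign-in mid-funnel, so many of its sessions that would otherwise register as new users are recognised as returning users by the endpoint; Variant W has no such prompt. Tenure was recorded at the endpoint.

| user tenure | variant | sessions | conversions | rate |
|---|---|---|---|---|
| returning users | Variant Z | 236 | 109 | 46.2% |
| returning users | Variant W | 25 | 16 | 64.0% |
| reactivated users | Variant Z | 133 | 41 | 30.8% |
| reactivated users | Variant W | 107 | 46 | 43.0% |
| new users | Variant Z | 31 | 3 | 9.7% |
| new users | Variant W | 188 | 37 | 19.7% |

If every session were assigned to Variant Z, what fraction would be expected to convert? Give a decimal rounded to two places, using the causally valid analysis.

Variant W is higher inside every user tenure stratum but Variant Z is higher in aggregate. Whether to stratify depends on how user tenure relates to the variant.
User tenure is recorded after the variant and is itself shifted by it — it sits on the causal path from variant to outcome. Conditioning on a mediator would strip out part of the effect we want; the pooled comparison gives the total causal effect.
So P(outcome | do(Variant Z)) is just the pooled rate for Variant Z: 153/400 = 0.383.

0.38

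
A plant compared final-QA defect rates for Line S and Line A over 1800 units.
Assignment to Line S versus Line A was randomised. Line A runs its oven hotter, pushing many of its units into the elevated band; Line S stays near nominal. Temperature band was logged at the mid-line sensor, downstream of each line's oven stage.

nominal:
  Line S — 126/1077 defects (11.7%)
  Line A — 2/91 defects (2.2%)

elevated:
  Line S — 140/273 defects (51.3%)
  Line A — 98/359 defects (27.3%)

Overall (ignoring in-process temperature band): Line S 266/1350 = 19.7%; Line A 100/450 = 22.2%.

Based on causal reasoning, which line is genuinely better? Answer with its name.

Line S

The stratified and pooled comparisons disagree (Line A wins within each in-process temperature band; Line S wins overall), so the answer turns on the causal role of in-process temperature band.
Because the line influences in-process temperature band, in-process temperature band is a post-treatment mediator, not a confounder. Stratifying on it would bias the estimate; the causal effect is the crude pooled difference.
Pooled: Line S 19.7% vs Line A 22.2%; Line S is lower overall.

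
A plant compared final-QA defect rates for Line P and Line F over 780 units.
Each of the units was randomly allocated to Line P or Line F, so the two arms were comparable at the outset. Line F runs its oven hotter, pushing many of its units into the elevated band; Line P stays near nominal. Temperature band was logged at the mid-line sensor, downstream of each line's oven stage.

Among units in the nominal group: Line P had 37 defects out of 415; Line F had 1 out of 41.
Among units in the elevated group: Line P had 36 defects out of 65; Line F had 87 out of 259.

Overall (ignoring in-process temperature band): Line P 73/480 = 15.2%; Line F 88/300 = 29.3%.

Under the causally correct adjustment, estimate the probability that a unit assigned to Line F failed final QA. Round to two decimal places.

0.29

Within every in-process temperature band level Line F has the lower rate, yet pooled Line P does — Simpson's reversal.
In-process temperature band lies on the pathway line → in-process temperature band → outcome, so adjusting for it blocks the indirect effect. For the total causal effect of line, use the unadjusted pooled rates.
So P(outcome | do(Line F)) is just the pooled rate for Line F: 88/300 = 0.293.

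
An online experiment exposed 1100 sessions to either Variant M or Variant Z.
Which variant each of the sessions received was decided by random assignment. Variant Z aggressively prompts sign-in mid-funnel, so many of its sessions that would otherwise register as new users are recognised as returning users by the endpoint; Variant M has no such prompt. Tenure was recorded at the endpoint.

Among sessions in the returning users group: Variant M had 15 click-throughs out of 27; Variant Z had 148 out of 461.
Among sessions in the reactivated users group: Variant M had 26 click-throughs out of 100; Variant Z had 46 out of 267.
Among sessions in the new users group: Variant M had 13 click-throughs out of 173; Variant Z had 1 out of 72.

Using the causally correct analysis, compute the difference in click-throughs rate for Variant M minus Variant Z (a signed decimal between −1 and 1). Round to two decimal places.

The stratified and pooled comparisons disagree (Variant M wins within each user tenure; Variant Z wins overall), so the answer turns on the causal role of user tenure.
User tenure lies on the pathway variant → user tenure → outcome, so adjusting for it blocks the indirect effect. For the total causal effect of variant, use the unadjusted pooled rates.
The causal difference is the pooled difference: 0.180 − 0.244 = -0.064.

-0.06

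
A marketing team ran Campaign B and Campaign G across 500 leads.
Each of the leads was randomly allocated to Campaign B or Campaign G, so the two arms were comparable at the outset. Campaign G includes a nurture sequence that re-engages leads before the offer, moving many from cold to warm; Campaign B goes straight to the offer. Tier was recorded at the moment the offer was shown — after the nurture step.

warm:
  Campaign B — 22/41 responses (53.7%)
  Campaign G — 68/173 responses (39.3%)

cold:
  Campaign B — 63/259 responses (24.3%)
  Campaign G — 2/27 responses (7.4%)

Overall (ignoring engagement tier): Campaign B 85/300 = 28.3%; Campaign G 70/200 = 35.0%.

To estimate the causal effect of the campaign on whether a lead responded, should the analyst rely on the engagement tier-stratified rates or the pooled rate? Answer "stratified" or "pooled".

Engagement tier is recorded after the campaign and is itself shifted by it — it sits on the causal path from campaign to outcome. Conditioning on a mediator would strip out part of the effect we want; the pooled comparison gives the total causal effect.
Pooled: Campaign B 28.3% vs Campaign G 35.0%; Campaign G is higher overall.

pooled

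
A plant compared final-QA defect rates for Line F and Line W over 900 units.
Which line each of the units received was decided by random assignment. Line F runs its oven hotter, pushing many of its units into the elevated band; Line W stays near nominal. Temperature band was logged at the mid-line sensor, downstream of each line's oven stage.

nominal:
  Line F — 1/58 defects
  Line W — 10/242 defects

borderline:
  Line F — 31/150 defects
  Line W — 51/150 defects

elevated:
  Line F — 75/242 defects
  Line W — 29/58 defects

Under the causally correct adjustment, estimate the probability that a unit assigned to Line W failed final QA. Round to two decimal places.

In-process temperature band lies on the pathway line → in-process temperature band → outcome, so adjusting for it blocks the indirect effect. For the total causal effect of line, use the unadjusted pooled rates.
So P(outcome | do(Line W)) is just the pooled rate for Line W: 90/450 = 0.200.

0.20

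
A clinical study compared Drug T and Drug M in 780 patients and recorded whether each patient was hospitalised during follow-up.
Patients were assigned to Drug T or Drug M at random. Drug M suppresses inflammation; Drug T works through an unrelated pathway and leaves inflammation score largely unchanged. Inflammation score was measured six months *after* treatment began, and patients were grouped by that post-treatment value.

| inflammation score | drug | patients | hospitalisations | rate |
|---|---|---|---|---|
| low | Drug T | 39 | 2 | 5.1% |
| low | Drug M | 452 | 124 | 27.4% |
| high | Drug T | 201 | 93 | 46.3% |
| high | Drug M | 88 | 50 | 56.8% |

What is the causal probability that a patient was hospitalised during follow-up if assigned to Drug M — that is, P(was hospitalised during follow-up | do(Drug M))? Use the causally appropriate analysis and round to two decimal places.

The stratified and pooled comparisons disagree (Drug T wins within each inflammation score; Drug M wins overall), so the answer turns on the causal role of inflammation score.
The distribution of inflammation score is itself part of what the drug does — it is an intermediate outcome. Holding it fixed would remove that part of the effect; the total effect is the pooled difference.
So P(outcome | do(Drug M)) is just the pooled rate for Drug M: 174/540 = 0.322.

0.32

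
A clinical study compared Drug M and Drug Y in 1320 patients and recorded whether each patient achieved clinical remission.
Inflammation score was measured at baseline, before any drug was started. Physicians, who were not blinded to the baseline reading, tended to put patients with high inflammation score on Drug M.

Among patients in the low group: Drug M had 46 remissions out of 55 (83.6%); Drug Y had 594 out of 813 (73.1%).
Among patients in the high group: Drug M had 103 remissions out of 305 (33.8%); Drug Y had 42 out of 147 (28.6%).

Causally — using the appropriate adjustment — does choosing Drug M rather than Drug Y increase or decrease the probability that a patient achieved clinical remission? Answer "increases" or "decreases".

increases

The stratified and pooled comparisons disagree (Drug M wins within each inflammation score; Drug Y wins overall), so the answer turns on the causal role of inflammation score.
Inflammation score is set before the drug has any effect — it is not caused by the drug — and it independently drives the outcome. That makes it a confounder, so the causal comparison is within inflammation score levels.
Within each level — low: 83.6% vs 73.1%; high: 33.8% vs 28.6% — Drug M is higher every time.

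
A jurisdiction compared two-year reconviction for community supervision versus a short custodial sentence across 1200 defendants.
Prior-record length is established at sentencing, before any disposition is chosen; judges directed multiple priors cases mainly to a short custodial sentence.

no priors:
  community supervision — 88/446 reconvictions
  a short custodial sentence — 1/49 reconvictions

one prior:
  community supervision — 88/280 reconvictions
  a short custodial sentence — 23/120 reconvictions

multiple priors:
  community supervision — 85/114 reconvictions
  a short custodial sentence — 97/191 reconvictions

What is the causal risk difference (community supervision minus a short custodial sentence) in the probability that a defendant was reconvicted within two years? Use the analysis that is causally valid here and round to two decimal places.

Within every prior-record length level a short custodial sentence has the lower rate, yet pooled community supervision does — Simpson's reversal.
Prior-record length differs across dispositions for reasons unrelated to any effect of the disposition itself, and it separately predicts the outcome — a classic confounder. We must compare within prior-record length levels.
Adjusting over the population distribution of prior-record length: 0.412·(0.197−0.020) + 0.333·(0.314−0.192) + 0.254·(0.746−0.508) = +0.174.

+0.17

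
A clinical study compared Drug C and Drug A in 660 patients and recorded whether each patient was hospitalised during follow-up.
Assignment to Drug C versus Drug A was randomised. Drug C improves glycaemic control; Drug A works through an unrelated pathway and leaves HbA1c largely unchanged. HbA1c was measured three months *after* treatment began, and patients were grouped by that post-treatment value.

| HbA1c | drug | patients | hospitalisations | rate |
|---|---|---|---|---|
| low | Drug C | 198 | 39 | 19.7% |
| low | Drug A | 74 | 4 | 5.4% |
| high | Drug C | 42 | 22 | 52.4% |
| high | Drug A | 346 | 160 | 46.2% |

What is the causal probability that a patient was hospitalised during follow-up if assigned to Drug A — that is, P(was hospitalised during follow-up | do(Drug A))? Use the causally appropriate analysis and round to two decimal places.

The HbA1c-specific comparison favours Drug A throughout, but the pooled figures favour Drug C. The question is whether to condition on HbA1c.
HbA1c is recorded after the drug and is itself shifted by it — it sits on the causal path from drug to outcome. Conditioning on a mediator would strip out part of the effect we want; the pooled comparison gives the total causal effect.
So P(outcome | do(Drug A)) is just the pooled rate for Drug A: 164/420 = 0.390.

0.39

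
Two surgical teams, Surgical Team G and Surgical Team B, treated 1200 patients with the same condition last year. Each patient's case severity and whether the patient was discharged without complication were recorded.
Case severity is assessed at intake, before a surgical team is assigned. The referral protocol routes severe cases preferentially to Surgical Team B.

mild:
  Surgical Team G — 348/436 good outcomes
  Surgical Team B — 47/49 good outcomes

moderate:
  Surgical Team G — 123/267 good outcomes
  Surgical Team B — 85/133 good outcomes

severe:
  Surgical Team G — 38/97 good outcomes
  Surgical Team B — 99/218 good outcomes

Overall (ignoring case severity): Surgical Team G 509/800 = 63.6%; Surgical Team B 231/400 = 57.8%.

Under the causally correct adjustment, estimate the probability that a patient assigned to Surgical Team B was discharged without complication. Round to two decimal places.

0.72

Since case severity is a pre-existing factor (not a product of the surgical team) and it affects the outcome on its own, it is a confounder. The stratified rates, not the pooled rate, identify the causal effect.
Standardising Surgical Team B to the population case severity mix: 0.404·47/49 + 0.333·85/133 + 0.263·99/218 = 0.720.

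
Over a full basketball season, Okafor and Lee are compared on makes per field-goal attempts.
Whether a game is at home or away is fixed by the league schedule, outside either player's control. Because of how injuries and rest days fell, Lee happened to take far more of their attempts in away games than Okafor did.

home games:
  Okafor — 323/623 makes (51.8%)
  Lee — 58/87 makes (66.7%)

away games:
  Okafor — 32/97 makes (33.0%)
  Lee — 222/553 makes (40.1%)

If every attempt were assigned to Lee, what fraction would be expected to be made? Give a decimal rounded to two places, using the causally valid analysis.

The stratified and pooled comparisons disagree (Lee wins within each game venue; Okafor wins overall), so the answer turns on the causal role of game venue.
The imbalance in game venue arose from how field-goal attempts were allocated, not from anything the player did; and game venue independently affects the outcome. The pooled gap is confounded — condition on game venue.
Standardising Lee to the population game venue mix: 0.522·58/87 + 0.478·222/553 = 0.540.

0.54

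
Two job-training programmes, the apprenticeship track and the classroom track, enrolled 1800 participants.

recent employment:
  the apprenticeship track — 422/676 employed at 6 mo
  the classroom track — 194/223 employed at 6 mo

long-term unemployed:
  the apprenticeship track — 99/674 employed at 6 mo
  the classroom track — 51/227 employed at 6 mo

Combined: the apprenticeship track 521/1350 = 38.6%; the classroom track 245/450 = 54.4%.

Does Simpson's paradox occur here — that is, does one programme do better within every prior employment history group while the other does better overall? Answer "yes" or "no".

Within each prior employment history level (recent employment 62.4% vs 87.0%; long-term unemployed 14.7% vs 22.5%), the classroom track has the higher rate every time. Pooled: 38.6% vs 54.4% — the classroom track has the higher rate overall. They agree.

no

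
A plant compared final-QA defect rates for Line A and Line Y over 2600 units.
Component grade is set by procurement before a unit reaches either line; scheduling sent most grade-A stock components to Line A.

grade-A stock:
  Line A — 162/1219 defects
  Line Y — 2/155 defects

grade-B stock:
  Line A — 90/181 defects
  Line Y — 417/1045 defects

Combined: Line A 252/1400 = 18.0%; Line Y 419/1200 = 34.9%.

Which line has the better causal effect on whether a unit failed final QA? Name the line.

Line Y

Since component grade is a pre-existing factor (not a product of the line) and it affects the outcome on its own, it is a confounder. The stratified rates, not the pooled rate, identify the causal effect.
Within each level — grade-A stock: 13.3% vs 1.3%; grade-B stock: 49.7% vs 39.9% — Line Y is lower every time.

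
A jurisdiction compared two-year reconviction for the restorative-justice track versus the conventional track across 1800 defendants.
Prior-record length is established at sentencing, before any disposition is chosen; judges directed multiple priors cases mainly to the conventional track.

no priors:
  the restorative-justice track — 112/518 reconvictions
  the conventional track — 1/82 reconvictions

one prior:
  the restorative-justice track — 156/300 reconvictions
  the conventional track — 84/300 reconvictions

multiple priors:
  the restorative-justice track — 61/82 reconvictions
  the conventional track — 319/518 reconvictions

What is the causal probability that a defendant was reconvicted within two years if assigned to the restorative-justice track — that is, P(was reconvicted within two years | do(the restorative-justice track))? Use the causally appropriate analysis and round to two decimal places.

0.49

The stratified and pooled comparisons disagree (the conventional track wins within each prior-record length; the restorative-justice track wins overall), so the answer turns on the causal role of prior-record length.
Here prior-record length is a common cause — it drives both which disposition a case falls under and the outcome. The crude comparison mixes populations; the stratum-specific rates are the causally relevant ones.
Standardising the restorative-justice track to the population prior-record length mix: 0.333·112/518 + 0.333·156/300 + 0.333·61/82 = 0.493.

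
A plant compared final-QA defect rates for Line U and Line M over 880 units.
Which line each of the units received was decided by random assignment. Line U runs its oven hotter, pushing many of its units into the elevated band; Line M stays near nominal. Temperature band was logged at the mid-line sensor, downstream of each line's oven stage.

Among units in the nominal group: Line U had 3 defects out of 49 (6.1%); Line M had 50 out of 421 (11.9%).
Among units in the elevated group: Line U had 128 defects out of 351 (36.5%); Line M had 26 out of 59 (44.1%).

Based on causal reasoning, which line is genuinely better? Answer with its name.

Line M

In-process temperature band lies on the pathway line → in-process temperature band → outcome, so adjusting for it blocks the indirect effect. For the total causal effect of line, use the unadjusted pooled rates.
Pooled: Line U 32.8% vs Line M 15.8%; Line M is lower overall.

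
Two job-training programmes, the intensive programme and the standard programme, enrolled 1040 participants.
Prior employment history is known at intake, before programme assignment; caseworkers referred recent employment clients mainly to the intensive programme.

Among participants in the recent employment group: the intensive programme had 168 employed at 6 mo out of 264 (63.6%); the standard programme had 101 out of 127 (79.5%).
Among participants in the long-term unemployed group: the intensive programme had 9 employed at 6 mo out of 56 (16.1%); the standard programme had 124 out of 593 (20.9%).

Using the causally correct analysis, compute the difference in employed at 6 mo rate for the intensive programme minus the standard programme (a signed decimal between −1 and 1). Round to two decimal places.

-0.09

Prior employment history is set before the programme has any effect — it is not caused by the programme — and it independently drives the outcome. That makes it a confounder, so the causal comparison is within prior employment history levels.
Adjusting over the population distribution of prior employment history: 0.376·(0.636−0.795) + 0.624·(0.161−0.209) = -0.090.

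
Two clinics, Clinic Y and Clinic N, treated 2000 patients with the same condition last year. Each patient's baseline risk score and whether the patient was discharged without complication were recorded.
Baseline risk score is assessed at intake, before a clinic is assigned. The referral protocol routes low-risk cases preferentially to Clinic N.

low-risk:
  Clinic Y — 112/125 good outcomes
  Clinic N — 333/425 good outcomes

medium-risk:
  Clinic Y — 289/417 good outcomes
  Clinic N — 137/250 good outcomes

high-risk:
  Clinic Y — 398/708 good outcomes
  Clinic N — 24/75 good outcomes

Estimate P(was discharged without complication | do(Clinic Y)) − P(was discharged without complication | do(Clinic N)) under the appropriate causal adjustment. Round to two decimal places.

+0.17

Baseline risk score satisfies the back-door criterion: it is not a descendant of the clinic, and it blocks the spurious path from clinic to outcome. Adjusting for it (i.e., using the within-baseline risk score rates) gives the causal effect.
Adjusting over the population distribution of baseline risk score: 0.275·(0.896−0.784) + 0.334·(0.693−0.548) + 0.392·(0.562−0.320) = +0.174.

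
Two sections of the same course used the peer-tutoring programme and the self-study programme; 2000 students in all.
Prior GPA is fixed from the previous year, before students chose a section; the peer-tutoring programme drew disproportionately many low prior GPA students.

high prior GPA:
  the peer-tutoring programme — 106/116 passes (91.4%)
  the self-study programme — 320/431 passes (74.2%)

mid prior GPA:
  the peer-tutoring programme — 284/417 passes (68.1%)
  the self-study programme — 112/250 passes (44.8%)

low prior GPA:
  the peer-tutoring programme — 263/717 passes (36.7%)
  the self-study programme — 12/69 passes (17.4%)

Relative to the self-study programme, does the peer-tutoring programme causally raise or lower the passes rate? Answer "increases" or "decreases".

the peer-tutoring programme is higher inside every prior GPA band stratum but the self-study programme is higher in aggregate. Whether to stratify depends on how prior GPA band relates to the teaching method.
Prior GPA band is set before the teaching method has any effect — it is not caused by the teaching method — and it independently drives the outcome. That makes it a confounder, so the causal comparison is within prior GPA band levels.
Within each level — high prior GPA: 91.4% vs 74.2%; mid prior GPA: 68.1% vs 44.8%; low prior GPA: 36.7% vs 17.4% — the peer-tutoring programme is higher every time.

increases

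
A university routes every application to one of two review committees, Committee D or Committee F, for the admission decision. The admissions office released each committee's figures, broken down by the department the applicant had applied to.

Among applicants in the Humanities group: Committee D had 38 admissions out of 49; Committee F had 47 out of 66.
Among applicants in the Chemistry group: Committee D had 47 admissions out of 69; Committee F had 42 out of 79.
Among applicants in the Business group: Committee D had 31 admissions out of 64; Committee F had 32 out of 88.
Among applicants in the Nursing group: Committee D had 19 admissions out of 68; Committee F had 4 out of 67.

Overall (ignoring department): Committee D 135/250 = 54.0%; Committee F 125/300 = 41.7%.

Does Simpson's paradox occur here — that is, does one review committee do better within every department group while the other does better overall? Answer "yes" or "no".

Within each department level (Humanities 77.6% vs 71.2%; Chemistry 68.1% vs 53.2%; Business 48.4% vs 36.4%; Nursing 27.9% vs 6.0%), Committee D has the higher rate every time. Pooled: 54.0% vs 41.7% — Committee D has the higher rate overall. They agree.

no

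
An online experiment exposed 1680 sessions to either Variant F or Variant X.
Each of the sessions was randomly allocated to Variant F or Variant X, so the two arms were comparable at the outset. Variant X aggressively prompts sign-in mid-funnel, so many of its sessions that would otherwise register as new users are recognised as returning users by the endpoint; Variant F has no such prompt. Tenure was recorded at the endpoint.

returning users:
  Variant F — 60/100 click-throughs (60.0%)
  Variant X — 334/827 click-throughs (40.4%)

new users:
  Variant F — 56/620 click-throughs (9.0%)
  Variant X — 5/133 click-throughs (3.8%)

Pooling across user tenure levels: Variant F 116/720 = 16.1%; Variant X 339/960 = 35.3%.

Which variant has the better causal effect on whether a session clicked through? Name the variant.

The user tenure-specific comparison favours Variant F throughout, but the pooled figures favour Variant X. The question is whether to condition on user tenure.
User tenure here is a post-treatment variable shaped by the variant; conditioning on it would introduce bias rather than remove it. The overall comparison is the causal one.
Pooled: Variant F 16.1% vs Variant X 35.3%; Variant X is higher overall.

Variant X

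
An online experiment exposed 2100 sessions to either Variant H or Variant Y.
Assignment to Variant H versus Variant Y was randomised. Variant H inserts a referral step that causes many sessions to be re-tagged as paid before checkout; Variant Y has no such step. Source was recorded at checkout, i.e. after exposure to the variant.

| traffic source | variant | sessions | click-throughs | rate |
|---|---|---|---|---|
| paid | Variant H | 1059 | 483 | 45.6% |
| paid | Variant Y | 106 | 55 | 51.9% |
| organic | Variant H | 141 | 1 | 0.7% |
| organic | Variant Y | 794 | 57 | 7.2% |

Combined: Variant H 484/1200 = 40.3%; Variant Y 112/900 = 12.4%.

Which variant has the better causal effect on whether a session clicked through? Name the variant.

Variant H

Within every traffic source level Variant Y has the higher rate, yet pooled Variant H does — Simpson's reversal.
Traffic source is recorded after the variant and is itself shifted by it — it sits on the causal path from variant to outcome. Conditioning on a mediator would strip out part of the effect we want; the pooled comparison gives the total causal effect.
Pooled: Variant H 40.3% vs Variant Y 12.4%; Variant H is higher overall.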